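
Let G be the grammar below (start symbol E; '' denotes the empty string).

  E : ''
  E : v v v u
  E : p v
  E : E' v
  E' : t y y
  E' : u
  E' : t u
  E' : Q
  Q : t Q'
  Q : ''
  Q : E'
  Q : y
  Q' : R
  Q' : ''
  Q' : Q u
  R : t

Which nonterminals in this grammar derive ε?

Directly nullable (have an ''-production): E, Q, Q'.
E' : Q with every symbol nullable, so E' is nullable.
No other nonterminal has a production whose RHS symbols are all nullable.

{ E, E', Q, Q' }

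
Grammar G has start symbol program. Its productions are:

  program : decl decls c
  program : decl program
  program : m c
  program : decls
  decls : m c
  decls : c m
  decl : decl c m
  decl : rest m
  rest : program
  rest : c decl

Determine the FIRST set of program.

{ c, m }

From program : decl decls c: add FIRST(decl) = { c, m }.
From program : decl program: add FIRST(decl) = { c, m }.
program : m c contributes {m}.
From program : decls: add FIRST(decls) = { c, m }.
Union: FIRST(program) = { c, m }.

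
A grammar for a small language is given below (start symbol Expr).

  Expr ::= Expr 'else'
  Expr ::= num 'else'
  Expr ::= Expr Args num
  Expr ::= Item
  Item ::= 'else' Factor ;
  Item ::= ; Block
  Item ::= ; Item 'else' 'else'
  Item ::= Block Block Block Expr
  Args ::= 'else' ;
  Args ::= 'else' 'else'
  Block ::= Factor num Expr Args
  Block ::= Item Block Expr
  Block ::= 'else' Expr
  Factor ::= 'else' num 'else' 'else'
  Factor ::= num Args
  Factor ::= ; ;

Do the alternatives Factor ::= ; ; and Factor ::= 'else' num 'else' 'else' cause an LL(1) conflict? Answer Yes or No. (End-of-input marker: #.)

No

FIRST(; ;) = { ; } and FIRST('else' num 'else' 'else') = { 'else' }.
The FIRST sets are disjoint and neither alternative is nullable — no conflict.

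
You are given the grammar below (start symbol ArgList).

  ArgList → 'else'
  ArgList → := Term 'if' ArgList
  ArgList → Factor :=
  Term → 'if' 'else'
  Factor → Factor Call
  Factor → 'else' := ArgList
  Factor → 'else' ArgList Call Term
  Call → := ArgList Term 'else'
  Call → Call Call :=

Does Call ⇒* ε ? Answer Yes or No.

No nonterminal in this grammar is nullable.
No production of Call has an RHS whose symbols are all nullable, so Call is not nullable.

No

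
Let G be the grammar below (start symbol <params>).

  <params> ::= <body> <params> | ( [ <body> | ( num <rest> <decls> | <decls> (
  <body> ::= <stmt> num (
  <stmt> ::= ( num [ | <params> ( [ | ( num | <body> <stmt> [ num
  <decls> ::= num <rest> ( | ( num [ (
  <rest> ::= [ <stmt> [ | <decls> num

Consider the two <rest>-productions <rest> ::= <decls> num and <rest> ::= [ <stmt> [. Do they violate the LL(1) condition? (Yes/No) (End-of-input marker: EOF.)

No

FIRST(<decls> num) = { (, num } and FIRST([ <stmt> [) = { [ }.
The FIRST sets are disjoint and neither alternative is nullable — no conflict.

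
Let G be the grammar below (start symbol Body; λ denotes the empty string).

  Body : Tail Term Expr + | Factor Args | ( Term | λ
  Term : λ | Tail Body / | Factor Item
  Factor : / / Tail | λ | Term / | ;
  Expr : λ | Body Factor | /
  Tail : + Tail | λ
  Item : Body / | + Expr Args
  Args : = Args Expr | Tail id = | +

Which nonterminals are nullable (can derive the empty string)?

Directly nullable (have an λ-production): Body, Term, Factor, Expr, Tail.
No other nonterminal has a production whose RHS symbols are all nullable.

{ Body, Expr, Factor, Tail, Term }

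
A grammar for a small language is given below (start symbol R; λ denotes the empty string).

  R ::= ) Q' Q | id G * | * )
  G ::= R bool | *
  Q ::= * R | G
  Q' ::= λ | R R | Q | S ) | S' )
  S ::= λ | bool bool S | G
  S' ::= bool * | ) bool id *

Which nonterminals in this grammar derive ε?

{ Q', S }

Directly nullable (have an λ-production): Q', S.
No other nonterminal has a production whose RHS symbols are all nullable.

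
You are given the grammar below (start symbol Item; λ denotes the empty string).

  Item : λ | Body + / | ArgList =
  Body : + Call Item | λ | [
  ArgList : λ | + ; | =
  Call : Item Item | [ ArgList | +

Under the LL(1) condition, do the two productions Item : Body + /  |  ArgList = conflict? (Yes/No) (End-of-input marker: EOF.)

FIRST(Body + /) = { +, [ } and FIRST(ArgList =) = { +, = }.
Both contain +, so the two alternatives are not disjoint — LL(1) conflict.

Yes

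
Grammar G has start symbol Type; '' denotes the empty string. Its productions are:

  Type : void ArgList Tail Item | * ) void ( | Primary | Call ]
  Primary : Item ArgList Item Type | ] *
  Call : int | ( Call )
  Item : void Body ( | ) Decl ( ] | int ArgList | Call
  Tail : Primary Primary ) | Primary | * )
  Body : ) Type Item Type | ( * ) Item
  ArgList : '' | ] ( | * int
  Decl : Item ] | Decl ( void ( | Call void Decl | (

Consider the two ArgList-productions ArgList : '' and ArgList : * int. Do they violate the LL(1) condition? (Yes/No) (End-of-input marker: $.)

Yes

FIRST('') = { '' } and FIRST(* int) = { * }.
The first alternative is nullable and FOLLOW(ArgList) = { $, (, ), *, ], int, void } shares * with FIRST of the second — conflict.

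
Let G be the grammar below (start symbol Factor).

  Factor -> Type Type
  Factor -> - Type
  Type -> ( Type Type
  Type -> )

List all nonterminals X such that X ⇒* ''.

{ } (none)

No nonterminal has an empty production or an RHS whose symbols are all nullable.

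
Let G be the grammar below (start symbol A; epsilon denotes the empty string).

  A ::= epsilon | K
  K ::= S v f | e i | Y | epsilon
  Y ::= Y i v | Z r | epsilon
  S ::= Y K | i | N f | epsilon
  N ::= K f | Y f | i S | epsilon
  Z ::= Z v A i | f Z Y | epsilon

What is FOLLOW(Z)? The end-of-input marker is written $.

In Y ::= Z r: add FIRST(r) = { r }.
In Z ::= Z v A i: add FIRST(v A i) = { v }.
In Z ::= f Z Y: add FIRST(Y)\{epsilon} = { f, i, r, v }.
  Since Y is nullable, also add FOLLOW(Z) = { f, i, r, v }.
Union: FOLLOW(Z) = { f, i, r, v }.

{ f, i, r, v }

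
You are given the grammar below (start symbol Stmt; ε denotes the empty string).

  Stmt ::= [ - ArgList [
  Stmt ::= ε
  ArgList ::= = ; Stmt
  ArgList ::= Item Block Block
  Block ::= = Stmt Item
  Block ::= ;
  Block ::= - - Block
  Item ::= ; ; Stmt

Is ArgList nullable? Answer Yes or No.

No

Nullable nonterminals: Stmt.
No production of ArgList has an RHS whose symbols are all nullable, so ArgList is not nullable.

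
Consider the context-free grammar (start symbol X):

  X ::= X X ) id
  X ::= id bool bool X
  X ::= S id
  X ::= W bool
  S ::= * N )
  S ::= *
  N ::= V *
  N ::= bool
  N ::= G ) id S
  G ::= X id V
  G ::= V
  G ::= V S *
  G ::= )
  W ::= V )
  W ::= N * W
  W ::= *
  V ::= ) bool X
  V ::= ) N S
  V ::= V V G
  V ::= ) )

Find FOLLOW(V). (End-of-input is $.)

{ ), *, bool, id }

In N ::= V *: add FIRST(*) = { * }.
In G ::= X id V: V is at the end, add FOLLOW(G) = { ), *, bool, id }.
In G ::= V: V is at the end, add FOLLOW(G) = { ), *, bool, id }.
In G ::= V S *: add FIRST(S *) = { * }.
In W ::= V ): add FIRST()) = { ) }.
In V ::= V V G: add FIRST(V G) = { ) }.
In V ::= V V G: add FIRST(G) = { ), *, bool, id }.
Union: FOLLOW(V) = { ), *, bool, id }.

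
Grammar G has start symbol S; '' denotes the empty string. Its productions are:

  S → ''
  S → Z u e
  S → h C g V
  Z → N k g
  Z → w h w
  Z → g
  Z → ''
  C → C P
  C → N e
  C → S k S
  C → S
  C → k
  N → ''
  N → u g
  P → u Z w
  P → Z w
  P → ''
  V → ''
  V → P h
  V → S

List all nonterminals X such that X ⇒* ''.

{ C, N, P, S, V, Z }

Directly nullable (have an ''-production): S, Z, N, P, V.
C → C P with every symbol nullable, so C is nullable.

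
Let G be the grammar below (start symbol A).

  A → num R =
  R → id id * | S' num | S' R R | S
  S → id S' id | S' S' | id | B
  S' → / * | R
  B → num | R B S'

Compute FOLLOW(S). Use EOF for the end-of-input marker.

In R → S: S is at the end, add FOLLOW(R) = { /, =, id, num }.
Union: FOLLOW(S) = { /, =, id, num }.

{ /, =, id, num }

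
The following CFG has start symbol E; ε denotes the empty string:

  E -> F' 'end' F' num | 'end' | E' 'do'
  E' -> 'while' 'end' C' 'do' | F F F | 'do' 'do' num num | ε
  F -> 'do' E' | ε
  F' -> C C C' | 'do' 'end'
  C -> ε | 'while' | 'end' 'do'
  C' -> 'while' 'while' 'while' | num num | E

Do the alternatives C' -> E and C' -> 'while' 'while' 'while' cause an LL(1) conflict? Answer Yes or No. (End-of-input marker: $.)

Yes

FIRST(E) = { 'do', 'end', 'while', num } and FIRST('while' 'while' 'while') = { 'while' }.
Both contain 'while', so the two alternatives are not disjoint — LL(1) conflict.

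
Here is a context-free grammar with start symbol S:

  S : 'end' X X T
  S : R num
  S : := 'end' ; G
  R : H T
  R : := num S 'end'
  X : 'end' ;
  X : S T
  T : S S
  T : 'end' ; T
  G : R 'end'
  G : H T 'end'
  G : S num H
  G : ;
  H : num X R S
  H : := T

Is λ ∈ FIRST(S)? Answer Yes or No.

No

No nonterminal in this grammar is nullable.
No production of S has an RHS whose symbols are all nullable, so S is not nullable.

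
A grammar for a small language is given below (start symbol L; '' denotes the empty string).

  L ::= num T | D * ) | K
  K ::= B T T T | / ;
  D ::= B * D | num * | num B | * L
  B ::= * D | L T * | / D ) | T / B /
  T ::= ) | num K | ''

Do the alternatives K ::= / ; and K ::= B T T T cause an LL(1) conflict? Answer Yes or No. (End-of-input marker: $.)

FIRST(/ ;) = { / } and FIRST(B T T T) = { ), *, /, num }.
Both contain /, so the two alternatives are not disjoint — LL(1) conflict.

Yes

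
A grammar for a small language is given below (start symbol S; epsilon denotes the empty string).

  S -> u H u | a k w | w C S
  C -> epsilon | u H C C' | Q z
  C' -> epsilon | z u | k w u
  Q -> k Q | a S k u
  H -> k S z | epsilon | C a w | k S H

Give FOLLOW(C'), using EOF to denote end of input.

In C -> u H C C': C' is at the end, add FOLLOW(C) = { a, k, u, w, z }.
Union: FOLLOW(C') = { a, k, u, w, z }.

{ a, k, u, w, z }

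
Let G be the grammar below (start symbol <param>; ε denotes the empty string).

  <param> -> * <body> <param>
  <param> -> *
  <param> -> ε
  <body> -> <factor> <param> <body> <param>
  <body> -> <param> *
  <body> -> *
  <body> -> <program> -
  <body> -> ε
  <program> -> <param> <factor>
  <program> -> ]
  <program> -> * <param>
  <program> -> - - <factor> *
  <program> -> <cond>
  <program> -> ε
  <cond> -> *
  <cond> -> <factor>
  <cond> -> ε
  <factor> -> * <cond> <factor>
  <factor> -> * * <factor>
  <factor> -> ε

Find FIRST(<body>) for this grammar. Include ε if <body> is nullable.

From <body> -> <factor> <param> <body> <param>: <factor>, <param>, <body>, <param> nullable, take FIRST(<factor>) ∪ FIRST(<param>) ∪ FIRST(<body>) ∪ FIRST(<param>) = { *, -, ] }; also ε since the whole RHS is nullable.
From <body> -> <param> *: <param> nullable, take FIRST(<param>) ∪ {*} = { * }.
<body> -> * contributes {*}.
From <body> -> <program> -: <program> nullable, take FIRST(<program>) ∪ {-} = { *, -, ] }.
<body> -> ε contributes ε.
Union: FIRST(<body>) = { *, -, ], ε }.

{ *, -, ], ε }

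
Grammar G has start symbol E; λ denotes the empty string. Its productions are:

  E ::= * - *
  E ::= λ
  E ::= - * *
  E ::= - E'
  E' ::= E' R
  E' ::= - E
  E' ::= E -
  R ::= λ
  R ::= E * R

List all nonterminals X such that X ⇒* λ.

Directly nullable (have an λ-production): E, R.
No other nonterminal has a production whose RHS symbols are all nullable.

{ E, R }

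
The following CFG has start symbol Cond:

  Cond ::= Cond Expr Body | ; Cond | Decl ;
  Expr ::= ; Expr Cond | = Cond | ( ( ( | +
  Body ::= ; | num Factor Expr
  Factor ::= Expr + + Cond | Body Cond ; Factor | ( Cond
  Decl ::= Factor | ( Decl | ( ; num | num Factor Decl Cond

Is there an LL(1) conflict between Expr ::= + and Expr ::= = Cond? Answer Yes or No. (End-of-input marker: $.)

No

FIRST(+) = { + } and FIRST(= Cond) = { = }.
The FIRST sets are disjoint and neither alternative is nullable — no conflict.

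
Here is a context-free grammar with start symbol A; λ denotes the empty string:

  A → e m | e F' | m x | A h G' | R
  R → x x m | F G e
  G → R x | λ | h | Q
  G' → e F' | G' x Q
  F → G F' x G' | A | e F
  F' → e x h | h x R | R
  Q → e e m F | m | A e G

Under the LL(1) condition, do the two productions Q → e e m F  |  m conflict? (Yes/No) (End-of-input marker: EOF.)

FIRST(e e m F) = { e } and FIRST(m) = { m }.
The FIRST sets are disjoint and neither alternative is nullable — no conflict.

No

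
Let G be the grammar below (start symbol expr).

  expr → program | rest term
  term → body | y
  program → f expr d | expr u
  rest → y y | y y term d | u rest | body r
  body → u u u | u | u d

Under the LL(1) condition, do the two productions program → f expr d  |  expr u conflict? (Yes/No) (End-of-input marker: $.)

FIRST(f expr d) = { f } and FIRST(expr u) = { f, u, y }.
Both contain f, so the two alternatives are not disjoint — LL(1) conflict.

Yes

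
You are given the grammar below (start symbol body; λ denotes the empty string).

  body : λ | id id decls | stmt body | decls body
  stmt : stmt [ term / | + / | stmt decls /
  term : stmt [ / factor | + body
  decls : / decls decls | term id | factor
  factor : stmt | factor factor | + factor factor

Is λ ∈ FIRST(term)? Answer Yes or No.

No

Nullable nonterminals: body.
No production of term has an RHS whose symbols are all nullable, so term is not nullable.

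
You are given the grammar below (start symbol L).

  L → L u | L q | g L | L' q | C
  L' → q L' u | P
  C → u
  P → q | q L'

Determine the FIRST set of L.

{ g, q, u }

From L → L u: add FIRST(L) = { g, q, u }.
From L → L q: add FIRST(L) = { g, q, u }.
L → g L contributes {g}.
From L → L' q: add FIRST(L') = { q }.
From L → C: add FIRST(C) = { u }.
Union: FIRST(L) = { g, q, u }.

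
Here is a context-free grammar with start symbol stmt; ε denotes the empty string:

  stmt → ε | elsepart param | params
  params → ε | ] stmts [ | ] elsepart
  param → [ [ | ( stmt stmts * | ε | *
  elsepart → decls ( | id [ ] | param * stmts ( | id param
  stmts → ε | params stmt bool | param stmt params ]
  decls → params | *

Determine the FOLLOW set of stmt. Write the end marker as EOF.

{ EOF, (, *, [, ], bool, id }

stmt is the start symbol, so EOF ∈ FOLLOW(stmt).
In param → ( stmt stmts *: add FIRST(stmts *) = { (, *, [, ], bool, id }.
In stmts → params stmt bool: add FIRST(bool) = { bool }.
In stmts → param stmt params ]: add FIRST(params ]) = { ] }.
Union: FOLLOW(stmt) = { EOF, (, *, [, ], bool, id }.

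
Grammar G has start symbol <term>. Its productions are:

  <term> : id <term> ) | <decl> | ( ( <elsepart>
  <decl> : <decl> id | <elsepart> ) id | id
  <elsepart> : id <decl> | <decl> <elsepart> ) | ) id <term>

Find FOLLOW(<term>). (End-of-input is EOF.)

<term> is the start symbol, so EOF ∈ FOLLOW(<term>).
In <term> : id <term> ): add FIRST()) = { ) }.
In <elsepart> : ) id <term>: <term> is at the end, add FOLLOW(<elsepart>) = { EOF, ) }.
Union: FOLLOW(<term>) = { EOF, ) }.

{ EOF, ) }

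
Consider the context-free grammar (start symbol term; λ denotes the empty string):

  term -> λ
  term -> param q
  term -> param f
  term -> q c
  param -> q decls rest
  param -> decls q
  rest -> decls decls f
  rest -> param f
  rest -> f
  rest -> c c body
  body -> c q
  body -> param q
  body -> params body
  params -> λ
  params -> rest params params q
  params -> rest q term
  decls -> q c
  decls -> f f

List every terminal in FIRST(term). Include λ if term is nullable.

{ f, q, λ }

term -> λ contributes λ.
From term -> param q: add FIRST(param) = { f, q }.
From term -> param f: add FIRST(param) = { f, q }.
term -> q c contributes {q}.
Union: FIRST(term) = { f, q, λ }.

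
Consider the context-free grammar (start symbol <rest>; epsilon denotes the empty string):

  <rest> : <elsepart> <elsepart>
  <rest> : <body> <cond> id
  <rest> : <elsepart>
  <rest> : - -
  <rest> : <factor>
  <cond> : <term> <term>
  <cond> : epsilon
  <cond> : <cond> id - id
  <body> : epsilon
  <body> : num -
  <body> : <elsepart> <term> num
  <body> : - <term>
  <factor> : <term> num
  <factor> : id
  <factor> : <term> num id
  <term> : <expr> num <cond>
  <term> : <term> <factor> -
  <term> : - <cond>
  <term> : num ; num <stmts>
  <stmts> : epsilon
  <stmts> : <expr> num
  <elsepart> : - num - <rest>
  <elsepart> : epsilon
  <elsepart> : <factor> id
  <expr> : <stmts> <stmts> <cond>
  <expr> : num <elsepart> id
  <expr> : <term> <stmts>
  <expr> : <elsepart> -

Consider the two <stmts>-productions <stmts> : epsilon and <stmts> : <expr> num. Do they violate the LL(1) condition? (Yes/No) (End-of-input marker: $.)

FIRST(epsilon) = { epsilon } and FIRST(<expr> num) = { -, id, num }.
The first alternative is nullable and FOLLOW(<stmts>) = { -, id, num } shares - with FIRST of the second — conflict.

Yes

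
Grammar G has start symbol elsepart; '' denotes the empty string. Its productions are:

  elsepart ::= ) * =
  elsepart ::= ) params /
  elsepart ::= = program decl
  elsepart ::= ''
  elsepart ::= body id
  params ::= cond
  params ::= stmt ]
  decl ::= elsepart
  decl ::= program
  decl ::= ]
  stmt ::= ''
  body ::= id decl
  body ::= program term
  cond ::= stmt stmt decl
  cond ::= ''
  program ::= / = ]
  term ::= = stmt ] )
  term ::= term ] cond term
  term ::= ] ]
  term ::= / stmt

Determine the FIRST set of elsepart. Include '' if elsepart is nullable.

{ ), /, =, id, '' }

elsepart ::= ) * = contributes {)}.
elsepart ::= ) params / contributes {)}.
elsepart ::= = program decl contributes {=}.
elsepart ::= '' contributes ''.
From elsepart ::= body id: add FIRST(body) = { /, id }.
Union: FIRST(elsepart) = { ), /, =, id, '' }.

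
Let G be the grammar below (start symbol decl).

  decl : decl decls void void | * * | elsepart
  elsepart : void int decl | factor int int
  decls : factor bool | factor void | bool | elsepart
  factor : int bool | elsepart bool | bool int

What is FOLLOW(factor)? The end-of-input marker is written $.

In elsepart : factor int int: add FIRST(int int) = { int }.
In decls : factor bool: add FIRST(bool) = { bool }.
In decls : factor void: add FIRST(void) = { void }.
Union: FOLLOW(factor) = { bool, int, void }.

{ bool, int, void }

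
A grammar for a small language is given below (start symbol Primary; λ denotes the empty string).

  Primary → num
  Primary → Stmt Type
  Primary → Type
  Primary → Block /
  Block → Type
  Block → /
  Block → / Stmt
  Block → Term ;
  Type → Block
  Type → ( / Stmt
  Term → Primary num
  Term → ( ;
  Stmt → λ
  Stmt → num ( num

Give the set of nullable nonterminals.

{ Stmt }

Directly nullable (have an λ-production): Stmt.
No other nonterminal has a production whose RHS symbols are all nullable.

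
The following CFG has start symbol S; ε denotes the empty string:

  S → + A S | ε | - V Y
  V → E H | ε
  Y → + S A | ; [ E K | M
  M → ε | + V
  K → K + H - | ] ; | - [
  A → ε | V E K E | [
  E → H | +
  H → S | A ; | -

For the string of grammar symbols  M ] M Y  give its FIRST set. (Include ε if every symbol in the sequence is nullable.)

{ +, ] }

Add FIRST(M)\{ε} = { + }; M is nullable, continue.
] is a terminal; add {]} and stop.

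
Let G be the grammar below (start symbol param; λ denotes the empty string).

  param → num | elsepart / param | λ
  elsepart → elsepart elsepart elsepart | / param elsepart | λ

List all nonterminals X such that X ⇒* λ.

Directly nullable (have an λ-production): param, elsepart.

{ elsepart, param }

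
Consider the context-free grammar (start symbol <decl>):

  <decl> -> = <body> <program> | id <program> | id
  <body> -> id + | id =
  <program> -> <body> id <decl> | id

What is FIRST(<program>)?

From <program> -> <body> id <decl>: add FIRST(<body>) = { id }.
<program> -> id contributes {id}.
Union: FIRST(<program>) = { id }.

{ id }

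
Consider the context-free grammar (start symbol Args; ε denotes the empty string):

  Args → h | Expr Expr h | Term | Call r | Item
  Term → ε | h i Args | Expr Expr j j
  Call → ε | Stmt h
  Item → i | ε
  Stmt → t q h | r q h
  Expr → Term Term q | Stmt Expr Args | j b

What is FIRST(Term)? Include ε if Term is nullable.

{ h, j, q, r, t, ε }

Term → ε contributes ε.
Term → h i Args contributes {h}.
From Term → Expr Expr j j: add FIRST(Expr) = { h, j, q, r, t }.
Union: FIRST(Term) = { h, j, q, r, t, ε }.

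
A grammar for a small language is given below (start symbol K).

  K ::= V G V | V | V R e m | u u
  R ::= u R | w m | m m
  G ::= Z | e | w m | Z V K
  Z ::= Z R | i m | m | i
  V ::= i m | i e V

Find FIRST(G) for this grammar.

{ e, i, m, w }

From G ::= Z: add FIRST(Z) = { i, m }.
G ::= e contributes {e}.
G ::= w m contributes {w}.
From G ::= Z V K: add FIRST(Z) = { i, m }.
Union: FIRST(G) = { e, i, m, w }.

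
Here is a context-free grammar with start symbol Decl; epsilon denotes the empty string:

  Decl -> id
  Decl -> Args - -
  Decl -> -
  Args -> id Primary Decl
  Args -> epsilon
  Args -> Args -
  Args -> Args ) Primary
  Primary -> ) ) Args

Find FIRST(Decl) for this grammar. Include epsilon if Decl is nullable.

Decl -> id contributes {id}.
From Decl -> Args - -: Args nullable, take FIRST(Args) ∪ {-} = { ), -, id }.
Decl -> - contributes {-}.
Union: FIRST(Decl) = { ), -, id }.

{ ), -, id }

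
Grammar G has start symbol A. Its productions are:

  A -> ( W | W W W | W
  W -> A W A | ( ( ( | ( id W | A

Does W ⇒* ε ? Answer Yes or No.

No

No nonterminal in this grammar is nullable.
No production of W has an RHS whose symbols are all nullable, so W is not nullable.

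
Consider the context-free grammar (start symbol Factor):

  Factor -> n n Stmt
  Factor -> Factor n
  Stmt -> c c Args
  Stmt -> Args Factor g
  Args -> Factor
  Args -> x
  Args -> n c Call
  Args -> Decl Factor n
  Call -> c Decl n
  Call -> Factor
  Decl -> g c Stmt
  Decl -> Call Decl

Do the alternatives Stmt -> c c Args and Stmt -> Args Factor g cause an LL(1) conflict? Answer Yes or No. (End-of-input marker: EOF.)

Yes

FIRST(c c Args) = { c } and FIRST(Args Factor g) = { c, g, n, x }.
Both contain c, so the two alternatives are not disjoint — LL(1) conflict.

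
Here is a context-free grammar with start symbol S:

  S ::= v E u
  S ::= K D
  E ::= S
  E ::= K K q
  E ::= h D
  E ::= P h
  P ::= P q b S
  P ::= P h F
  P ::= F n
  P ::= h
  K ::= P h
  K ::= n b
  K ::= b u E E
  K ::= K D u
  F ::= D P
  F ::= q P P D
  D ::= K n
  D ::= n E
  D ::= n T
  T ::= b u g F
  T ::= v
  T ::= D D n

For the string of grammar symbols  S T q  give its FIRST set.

{ b, h, n, q, v }

Add FIRST(S) = { b, h, n, q, v }; S is not nullable, stop.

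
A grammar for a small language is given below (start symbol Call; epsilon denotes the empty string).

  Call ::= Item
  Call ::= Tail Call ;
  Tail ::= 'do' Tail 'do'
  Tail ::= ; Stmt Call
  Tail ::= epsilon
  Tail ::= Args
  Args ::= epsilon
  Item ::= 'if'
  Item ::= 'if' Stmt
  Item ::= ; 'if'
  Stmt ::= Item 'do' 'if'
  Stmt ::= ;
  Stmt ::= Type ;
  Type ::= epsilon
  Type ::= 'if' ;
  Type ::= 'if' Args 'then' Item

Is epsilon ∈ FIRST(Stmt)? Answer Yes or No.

Nullable nonterminals: Args, Tail, Type.
No production of Stmt has an RHS whose symbols are all nullable, so Stmt is not nullable.

No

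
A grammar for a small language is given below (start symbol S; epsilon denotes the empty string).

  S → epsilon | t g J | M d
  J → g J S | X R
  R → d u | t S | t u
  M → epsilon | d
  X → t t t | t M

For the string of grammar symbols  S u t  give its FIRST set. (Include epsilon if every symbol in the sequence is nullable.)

{ d, t, u }

Add FIRST(S)\{epsilon} = { d, t }; S is nullable, continue.
u is a terminal; add {u} and stop.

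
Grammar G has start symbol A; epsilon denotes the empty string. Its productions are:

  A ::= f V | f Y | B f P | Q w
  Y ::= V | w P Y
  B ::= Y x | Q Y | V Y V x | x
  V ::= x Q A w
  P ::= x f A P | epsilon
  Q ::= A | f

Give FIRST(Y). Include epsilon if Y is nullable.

{ w, x }

From Y ::= V: add FIRST(V) = { x }.
Y ::= w P Y contributes {w}.
Union: FIRST(Y) = { w, x }.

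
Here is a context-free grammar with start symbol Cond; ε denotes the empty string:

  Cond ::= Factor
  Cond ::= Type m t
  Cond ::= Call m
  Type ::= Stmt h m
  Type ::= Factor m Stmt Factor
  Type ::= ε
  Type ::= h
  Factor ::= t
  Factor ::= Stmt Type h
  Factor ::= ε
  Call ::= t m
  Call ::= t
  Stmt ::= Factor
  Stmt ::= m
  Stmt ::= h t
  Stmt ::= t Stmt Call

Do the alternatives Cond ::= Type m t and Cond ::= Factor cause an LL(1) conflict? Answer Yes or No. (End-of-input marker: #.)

Yes

FIRST(Type m t) = { h, m, t } and FIRST(Factor) = { h, m, t, ε }.
Both contain h, so the two alternatives are not disjoint — LL(1) conflict.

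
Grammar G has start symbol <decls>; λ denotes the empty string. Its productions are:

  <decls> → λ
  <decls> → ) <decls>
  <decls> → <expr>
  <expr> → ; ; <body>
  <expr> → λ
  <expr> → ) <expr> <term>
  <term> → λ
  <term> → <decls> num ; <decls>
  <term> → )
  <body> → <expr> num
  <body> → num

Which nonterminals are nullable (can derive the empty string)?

{ <decls>, <expr>, <term> }

Directly nullable (have an λ-production): <decls>, <expr>, <term>.
No other nonterminal has a production whose RHS symbols are all nullable.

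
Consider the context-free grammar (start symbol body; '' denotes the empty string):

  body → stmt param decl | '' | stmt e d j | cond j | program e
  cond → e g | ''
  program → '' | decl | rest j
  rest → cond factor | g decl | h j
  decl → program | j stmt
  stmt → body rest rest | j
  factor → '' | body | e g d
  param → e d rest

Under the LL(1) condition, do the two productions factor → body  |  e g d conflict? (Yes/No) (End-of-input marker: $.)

Yes

FIRST(body) = { e, g, h, j, '' } and FIRST(e g d) = { e }.
Both contain e, so the two alternatives are not disjoint — LL(1) conflict.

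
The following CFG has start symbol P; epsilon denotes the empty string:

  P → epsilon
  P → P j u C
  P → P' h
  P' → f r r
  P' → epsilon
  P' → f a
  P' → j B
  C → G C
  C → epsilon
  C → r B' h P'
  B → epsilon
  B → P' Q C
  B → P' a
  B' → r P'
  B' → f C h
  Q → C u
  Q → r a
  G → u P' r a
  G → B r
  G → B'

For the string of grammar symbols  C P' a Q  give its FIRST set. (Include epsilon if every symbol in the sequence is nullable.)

{ a, f, j, r, u }

Add FIRST(C)\{epsilon} = { a, f, j, r, u }; C is nullable, continue.
Add FIRST(P')\{epsilon} = { f, j }; P' is nullable, continue.
a is a terminal; add {a} and stop.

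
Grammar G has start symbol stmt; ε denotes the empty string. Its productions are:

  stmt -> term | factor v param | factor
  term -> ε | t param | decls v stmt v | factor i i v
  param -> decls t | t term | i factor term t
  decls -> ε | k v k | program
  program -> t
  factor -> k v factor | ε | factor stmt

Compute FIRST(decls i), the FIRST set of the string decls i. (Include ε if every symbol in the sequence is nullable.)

Add FIRST(decls)\{ε} = { k, t }; decls is nullable, continue.
i is a terminal; add {i} and stop.

{ i, k, t }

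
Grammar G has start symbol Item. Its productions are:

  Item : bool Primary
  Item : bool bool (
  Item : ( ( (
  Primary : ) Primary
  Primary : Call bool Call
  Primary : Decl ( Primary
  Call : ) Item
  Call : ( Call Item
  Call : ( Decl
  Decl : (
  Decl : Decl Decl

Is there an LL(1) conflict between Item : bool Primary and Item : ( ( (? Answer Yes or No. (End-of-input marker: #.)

No

FIRST(bool Primary) = { bool } and FIRST(( ( () = { ( }.
The FIRST sets are disjoint and neither alternative is nullable — no conflict.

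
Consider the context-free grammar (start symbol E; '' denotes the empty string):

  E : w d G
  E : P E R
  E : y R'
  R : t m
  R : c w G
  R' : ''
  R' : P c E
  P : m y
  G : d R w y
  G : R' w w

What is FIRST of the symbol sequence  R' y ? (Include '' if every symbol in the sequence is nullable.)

{ m, y }

Add FIRST(R')\{''} = { m }; R' is nullable, continue.
y is a terminal; add {y} and stop.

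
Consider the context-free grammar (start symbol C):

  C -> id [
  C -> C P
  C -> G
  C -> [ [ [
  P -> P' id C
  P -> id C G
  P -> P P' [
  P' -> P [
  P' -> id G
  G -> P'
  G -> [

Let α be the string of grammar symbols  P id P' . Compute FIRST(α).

Add FIRST(P) = { id }; P is not nullable, stop.

{ id }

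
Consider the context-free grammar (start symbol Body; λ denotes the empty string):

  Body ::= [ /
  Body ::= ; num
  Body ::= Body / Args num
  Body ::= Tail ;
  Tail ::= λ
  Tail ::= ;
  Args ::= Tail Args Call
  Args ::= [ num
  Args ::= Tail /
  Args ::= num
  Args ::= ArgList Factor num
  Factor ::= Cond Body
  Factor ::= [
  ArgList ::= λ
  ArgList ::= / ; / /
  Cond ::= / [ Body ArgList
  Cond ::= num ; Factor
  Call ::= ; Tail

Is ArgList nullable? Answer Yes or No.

Yes

ArgList has an λ-production, so ArgList ⇒ λ.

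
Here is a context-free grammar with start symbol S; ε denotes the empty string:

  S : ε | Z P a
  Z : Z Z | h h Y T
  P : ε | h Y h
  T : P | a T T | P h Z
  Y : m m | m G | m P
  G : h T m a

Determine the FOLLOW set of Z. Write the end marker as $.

{ a, h, m }

In S : Z P a: add FIRST(P a) = { a, h }.
In Z : Z Z: add FIRST(Z) = { h }.
In Z : Z Z: Z is at the end, add FOLLOW(Z) = { a, h, m }.
In T : P h Z: Z is at the end, add FOLLOW(T) = { a, h, m }.
Union: FOLLOW(Z) = { a, h, m }.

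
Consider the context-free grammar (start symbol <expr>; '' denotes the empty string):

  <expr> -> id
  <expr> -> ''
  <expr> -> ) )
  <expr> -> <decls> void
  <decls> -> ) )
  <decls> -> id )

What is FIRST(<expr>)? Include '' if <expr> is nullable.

<expr> -> id contributes {id}.
<expr> -> '' contributes ''.
<expr> -> ) ) contributes {)}.
From <expr> -> <decls> void: add FIRST(<decls>) = { ), id }.
Union: FIRST(<expr>) = { ), id, '' }.

{ ), id, '' }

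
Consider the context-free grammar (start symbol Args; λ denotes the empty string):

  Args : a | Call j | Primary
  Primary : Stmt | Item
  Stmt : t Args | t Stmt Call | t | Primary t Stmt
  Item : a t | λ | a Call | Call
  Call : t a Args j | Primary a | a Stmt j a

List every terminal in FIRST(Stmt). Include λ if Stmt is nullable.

Stmt : t Args contributes {t}.
Stmt : t Stmt Call contributes {t}.
Stmt : t contributes {t}.
From Stmt : Primary t Stmt: Primary nullable, take FIRST(Primary) ∪ {t} = { a, t }.
Union: FIRST(Stmt) = { a, t }.

{ a, t }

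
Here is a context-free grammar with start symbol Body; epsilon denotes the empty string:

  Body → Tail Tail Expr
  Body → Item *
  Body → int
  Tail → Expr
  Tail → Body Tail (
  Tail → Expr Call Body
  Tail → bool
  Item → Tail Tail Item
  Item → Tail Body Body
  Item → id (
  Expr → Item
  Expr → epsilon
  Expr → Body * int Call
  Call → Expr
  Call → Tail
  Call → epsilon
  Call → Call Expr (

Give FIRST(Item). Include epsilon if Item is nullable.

From Item → Tail Tail Item: Tail, Tail, Item nullable, take FIRST(Tail) ∪ FIRST(Tail) ∪ FIRST(Item) = { (, *, bool, id, int }; also epsilon since the whole RHS is nullable.
From Item → Tail Body Body: Tail, Body, Body nullable, take FIRST(Tail) ∪ FIRST(Body) ∪ FIRST(Body) = { (, *, bool, id, int }; also epsilon since the whole RHS is nullable.
Item → id ( contributes {id}.
Union: FIRST(Item) = { (, *, bool, id, int, epsilon }.

{ (, *, bool, id, int, epsilon }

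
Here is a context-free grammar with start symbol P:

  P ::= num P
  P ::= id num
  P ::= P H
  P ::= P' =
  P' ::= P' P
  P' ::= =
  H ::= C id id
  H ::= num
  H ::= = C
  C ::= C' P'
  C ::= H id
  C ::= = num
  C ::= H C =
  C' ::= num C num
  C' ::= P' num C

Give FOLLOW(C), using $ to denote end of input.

In H ::= C id id: add FIRST(id id) = { id }.
In H ::= = C: C is at the end, add FOLLOW(H) = { $, =, id, num }.
In C ::= H C =: add FIRST(=) = { = }.
In C' ::= num C num: add FIRST(num) = { num }.
In C' ::= P' num C: C is at the end, add FOLLOW(C') = { = }.
Union: FOLLOW(C) = { $, =, id, num }.

{ $, =, id, num }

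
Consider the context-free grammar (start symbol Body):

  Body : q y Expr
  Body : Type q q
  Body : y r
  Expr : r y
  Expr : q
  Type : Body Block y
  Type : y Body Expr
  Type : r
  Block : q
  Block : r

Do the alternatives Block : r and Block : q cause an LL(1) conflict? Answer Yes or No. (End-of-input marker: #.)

No

FIRST(r) = { r } and FIRST(q) = { q }.
The FIRST sets are disjoint and neither alternative is nullable — no conflict.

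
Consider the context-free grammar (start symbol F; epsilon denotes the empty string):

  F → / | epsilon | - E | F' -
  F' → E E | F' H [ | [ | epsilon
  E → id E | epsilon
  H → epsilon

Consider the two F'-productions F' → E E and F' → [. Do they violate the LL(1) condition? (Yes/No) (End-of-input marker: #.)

FIRST(E E) = { id, epsilon } and FIRST([) = { [ }.
The first alternative is nullable and FOLLOW(F') = { -, [ } shares [ with FIRST of the second — conflict.

Yes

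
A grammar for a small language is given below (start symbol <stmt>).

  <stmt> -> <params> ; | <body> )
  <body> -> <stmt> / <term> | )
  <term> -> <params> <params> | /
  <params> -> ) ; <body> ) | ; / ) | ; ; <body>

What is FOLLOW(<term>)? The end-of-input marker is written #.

In <body> -> <stmt> / <term>: <term> is at the end, add FOLLOW(<body>) = { ), ; }.
Union: FOLLOW(<term>) = { ), ; }.

{ ), ; }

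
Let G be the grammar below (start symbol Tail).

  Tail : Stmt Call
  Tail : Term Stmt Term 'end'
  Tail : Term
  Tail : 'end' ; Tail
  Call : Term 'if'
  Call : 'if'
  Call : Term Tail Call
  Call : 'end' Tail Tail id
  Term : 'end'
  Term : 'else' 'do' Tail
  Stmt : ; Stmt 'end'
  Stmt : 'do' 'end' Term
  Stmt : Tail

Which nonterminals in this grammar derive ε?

{ } (none)

No nonterminal has an empty production or an RHS whose symbols are all nullable.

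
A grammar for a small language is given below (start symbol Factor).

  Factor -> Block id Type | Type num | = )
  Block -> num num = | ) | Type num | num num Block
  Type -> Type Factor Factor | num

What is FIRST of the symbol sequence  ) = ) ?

) is a terminal; add {)} and stop.

{ ) }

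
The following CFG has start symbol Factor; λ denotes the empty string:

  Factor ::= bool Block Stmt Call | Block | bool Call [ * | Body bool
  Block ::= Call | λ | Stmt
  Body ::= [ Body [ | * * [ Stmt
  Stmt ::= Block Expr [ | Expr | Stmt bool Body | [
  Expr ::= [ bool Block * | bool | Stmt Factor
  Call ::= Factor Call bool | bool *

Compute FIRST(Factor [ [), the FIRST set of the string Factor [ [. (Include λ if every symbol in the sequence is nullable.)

{ *, [, bool }

Add FIRST(Factor)\{λ} = { *, [, bool }; Factor is nullable, continue.
[ is a terminal; add {[} and stop.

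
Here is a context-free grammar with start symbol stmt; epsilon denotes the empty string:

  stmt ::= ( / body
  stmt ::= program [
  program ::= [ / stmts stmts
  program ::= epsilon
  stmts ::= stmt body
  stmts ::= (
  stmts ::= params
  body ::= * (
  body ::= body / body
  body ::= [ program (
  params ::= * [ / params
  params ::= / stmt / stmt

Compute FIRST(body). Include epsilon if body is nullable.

{ *, [ }

body ::= * ( contributes {*}.
From body ::= body / body: add FIRST(body) = { *, [ }.
body ::= [ program ( contributes {[}.
Union: FIRST(body) = { *, [ }.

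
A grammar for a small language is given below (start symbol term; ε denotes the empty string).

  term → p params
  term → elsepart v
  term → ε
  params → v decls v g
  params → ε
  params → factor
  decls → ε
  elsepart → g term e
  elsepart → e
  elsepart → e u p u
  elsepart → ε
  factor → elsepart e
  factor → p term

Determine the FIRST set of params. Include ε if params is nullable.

params → v decls v g contributes {v}.
params → ε contributes ε.
From params → factor: add FIRST(factor) = { e, g, p }.
Union: FIRST(params) = { e, g, p, v, ε }.

{ e, g, p, v, ε }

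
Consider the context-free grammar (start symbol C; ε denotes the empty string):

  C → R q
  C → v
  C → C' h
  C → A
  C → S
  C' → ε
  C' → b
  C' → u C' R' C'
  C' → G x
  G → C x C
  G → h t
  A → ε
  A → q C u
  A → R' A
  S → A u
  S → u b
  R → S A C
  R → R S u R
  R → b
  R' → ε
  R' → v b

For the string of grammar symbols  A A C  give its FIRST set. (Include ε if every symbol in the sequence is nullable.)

Add FIRST(A)\{ε} = { q, v }; A is nullable, continue.
Add FIRST(A)\{ε} = { q, v }; A is nullable, continue.
Add FIRST(C)\{ε} = { b, h, q, u, v, x }; C is nullable, continue.
Every symbol is nullable, so include ε.

{ b, h, q, u, v, x, ε }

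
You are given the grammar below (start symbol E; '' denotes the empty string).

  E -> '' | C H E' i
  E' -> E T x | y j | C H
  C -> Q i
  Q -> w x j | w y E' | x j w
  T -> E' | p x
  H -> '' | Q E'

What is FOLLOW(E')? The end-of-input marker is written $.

In E -> C H E' i: add FIRST(i) = { i }.
In Q -> w y E': E' is at the end, add FOLLOW(Q) = { i, p, w, x, y }.
In T -> E': E' is at the end, add FOLLOW(T) = { x }.
In H -> Q E': E' is at the end, add FOLLOW(H) = { i, p, w, x, y }.
Union: FOLLOW(E') = { i, p, w, x, y }.

{ i, p, w, x, y }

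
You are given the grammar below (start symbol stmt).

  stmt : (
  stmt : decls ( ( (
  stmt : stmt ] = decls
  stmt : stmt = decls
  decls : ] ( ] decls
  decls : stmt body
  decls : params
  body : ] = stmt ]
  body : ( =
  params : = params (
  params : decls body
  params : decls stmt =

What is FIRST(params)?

{ (, =, ] }

params : = params ( contributes {=}.
From params : decls body: add FIRST(decls) = { (, =, ] }.
From params : decls stmt =: add FIRST(decls) = { (, =, ] }.
Union: FIRST(params) = { (, =, ] }.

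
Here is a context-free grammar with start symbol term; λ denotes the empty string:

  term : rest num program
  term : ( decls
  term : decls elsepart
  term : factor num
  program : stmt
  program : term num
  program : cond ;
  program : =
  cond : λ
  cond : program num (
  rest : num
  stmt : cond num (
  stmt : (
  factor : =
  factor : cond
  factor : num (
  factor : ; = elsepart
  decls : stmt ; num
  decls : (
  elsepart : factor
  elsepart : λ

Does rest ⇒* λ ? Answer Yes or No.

No

Nullable nonterminals: cond, elsepart, factor.
No production of rest has an RHS whose symbols are all nullable, so rest is not nullable.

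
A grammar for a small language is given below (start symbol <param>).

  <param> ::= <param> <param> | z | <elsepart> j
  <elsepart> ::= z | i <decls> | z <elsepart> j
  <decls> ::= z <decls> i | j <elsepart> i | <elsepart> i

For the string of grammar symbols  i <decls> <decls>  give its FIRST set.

{ i }

i is a terminal; add {i} and stop.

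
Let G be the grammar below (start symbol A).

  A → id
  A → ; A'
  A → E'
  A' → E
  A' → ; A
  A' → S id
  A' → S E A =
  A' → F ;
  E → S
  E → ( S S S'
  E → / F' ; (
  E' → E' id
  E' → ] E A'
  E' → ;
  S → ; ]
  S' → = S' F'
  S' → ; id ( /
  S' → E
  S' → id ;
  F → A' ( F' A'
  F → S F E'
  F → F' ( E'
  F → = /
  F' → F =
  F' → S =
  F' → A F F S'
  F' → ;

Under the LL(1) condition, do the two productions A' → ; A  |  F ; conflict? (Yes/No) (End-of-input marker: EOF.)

Yes

FIRST(; A) = { ; } and FIRST(F ;) = { (, /, ;, =, ], id }.
Both contain ;, so the two alternatives are not disjoint — LL(1) conflict.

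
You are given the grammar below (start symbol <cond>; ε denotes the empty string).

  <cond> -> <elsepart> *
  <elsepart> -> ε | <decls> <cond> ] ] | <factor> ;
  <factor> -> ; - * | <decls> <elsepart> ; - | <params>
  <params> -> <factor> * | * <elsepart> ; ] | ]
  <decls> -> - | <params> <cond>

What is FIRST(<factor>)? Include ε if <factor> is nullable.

<factor> -> ; - * contributes {;}.
From <factor> -> <decls> <elsepart> ; -: add FIRST(<decls>) = { *, -, ;, ] }.
From <factor> -> <params>: add FIRST(<params>) = { *, -, ;, ] }.
Union: FIRST(<factor>) = { *, -, ;, ] }.

{ *, -, ;, ] }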